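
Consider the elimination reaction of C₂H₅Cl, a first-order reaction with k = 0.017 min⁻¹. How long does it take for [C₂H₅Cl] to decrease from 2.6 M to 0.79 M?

70.07 min

Step 1: For first-order: t = ln([C₂H₅Cl]₀/[C₂H₅Cl])/k
Step 2: t = ln(2.6/0.79)/0.017
Step 3: t = ln(3.291)/0.017
Step 4: t = 1.191/0.017 = 70.07 min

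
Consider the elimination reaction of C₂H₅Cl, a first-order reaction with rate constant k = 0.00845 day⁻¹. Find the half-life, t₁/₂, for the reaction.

82.03 day

Step 1: For a first-order reaction, t₁/₂ = ln(2)/k
Step 2: t₁/₂ = ln(2)/0.00845
Step 3: t₁/₂ = 0.6931/0.00845 = 82.03 day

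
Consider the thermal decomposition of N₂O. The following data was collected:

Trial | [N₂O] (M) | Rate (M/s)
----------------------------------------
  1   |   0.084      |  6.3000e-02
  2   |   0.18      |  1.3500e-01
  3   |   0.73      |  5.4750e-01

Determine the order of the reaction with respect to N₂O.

first order (1)

Step 1: Compare trials to find order n where rate₂/rate₁ = ([N₂O]₂/[N₂O]₁)^n
Step 2: rate₂/rate₁ = 1.3500e-01/6.3000e-02 = 2.143
Step 3: [N₂O]₂/[N₂O]₁ = 0.18/0.084 = 2.143
Step 4: n = ln(2.143)/ln(2.143) = 1.00 ≈ 1
Step 5: The reaction is first order in N₂O.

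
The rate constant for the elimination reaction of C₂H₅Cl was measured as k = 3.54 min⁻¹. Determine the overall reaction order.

first order (1)

Step 1: The units of k for an nth-order reaction are (concentration)^(1-n)·(time)⁻¹.
Step 2: Here k has units min⁻¹, so the concentration exponent is 0.
Step 3: 1 - n = 0 ⇒ n = 1. The reaction is first order.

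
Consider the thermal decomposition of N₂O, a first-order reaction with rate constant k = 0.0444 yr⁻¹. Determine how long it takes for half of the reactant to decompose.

15.61 yr

Step 1: For a first-order reaction, t₁/₂ = ln(2)/k
Step 2: t₁/₂ = ln(2)/0.0444
Step 3: t₁/₂ = 0.6931/0.0444 = 15.61 yr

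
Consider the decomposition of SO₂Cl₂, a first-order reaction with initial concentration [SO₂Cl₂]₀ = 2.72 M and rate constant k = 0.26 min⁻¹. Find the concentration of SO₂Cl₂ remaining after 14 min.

0.07141 M

Step 1: For a first-order reaction: [SO₂Cl₂] = [SO₂Cl₂]₀ × e^(-kt)
Step 2: [SO₂Cl₂] = 2.72 × e^(-0.26 × 14)
Step 3: [SO₂Cl₂] = 2.72 × e^(-3.64)
Step 4: [SO₂Cl₂] = 2.72 × 0.0262523 = 0.07141 M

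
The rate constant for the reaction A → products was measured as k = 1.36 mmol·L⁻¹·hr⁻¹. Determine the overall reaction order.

zeroth order (0)

Step 1: The units of k for an nth-order reaction are (concentration)^(1-n)·(time)⁻¹.
Step 2: Here k has units mmol·L⁻¹·hr⁻¹, so the concentration exponent is 1.
Step 3: 1 - n = 1 ⇒ n = 0. The reaction is zeroth order.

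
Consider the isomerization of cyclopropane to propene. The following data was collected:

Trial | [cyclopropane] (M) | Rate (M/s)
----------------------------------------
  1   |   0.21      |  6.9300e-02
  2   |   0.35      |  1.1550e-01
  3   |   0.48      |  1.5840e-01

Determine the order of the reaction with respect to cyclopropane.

first order (1)

Step 1: Compare trials to find order n where rate₂/rate₁ = ([cyclopropane]₂/[cyclopropane]₁)^n
Step 2: rate₂/rate₁ = 1.1550e-01/6.9300e-02 = 1.667
Step 3: [cyclopropane]₂/[cyclopropane]₁ = 0.35/0.21 = 1.667
Step 4: n = ln(1.667)/ln(1.667) = 1.00 ≈ 1
Step 5: The reaction is first order in cyclopropane.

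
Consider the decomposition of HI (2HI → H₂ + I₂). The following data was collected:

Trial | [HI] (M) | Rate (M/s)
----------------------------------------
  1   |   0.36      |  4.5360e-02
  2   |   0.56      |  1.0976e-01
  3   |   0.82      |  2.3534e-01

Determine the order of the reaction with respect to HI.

second order (2)

Step 1: Compare trials to find order n where rate₂/rate₁ = ([HI]₂/[HI]₁)^n
Step 2: rate₂/rate₁ = 1.0976e-01/4.5360e-02 = 2.42
Step 3: [HI]₂/[HI]₁ = 0.56/0.36 = 1.556
Step 4: n = ln(2.42)/ln(1.556) = 2.00 ≈ 2
Step 5: The reaction is second order in HI.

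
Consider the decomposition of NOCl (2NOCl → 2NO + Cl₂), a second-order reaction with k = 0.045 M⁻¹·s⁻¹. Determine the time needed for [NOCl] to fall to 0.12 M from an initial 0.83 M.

158.4 s

Step 1: For second-order: t = (1/[NOCl] - 1/[NOCl]₀)/k
Step 2: t = (1/0.12 - 1/0.83)/0.045
Step 3: t = (8.333 - 1.205)/0.045
Step 4: t = 7.129/0.045 = 158.4 s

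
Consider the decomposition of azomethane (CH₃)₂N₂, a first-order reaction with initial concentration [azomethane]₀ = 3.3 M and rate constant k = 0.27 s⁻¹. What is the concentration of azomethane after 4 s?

1.121 M

Step 1: For a first-order reaction: [azomethane] = [azomethane]₀ × e^(-kt)
Step 2: [azomethane] = 3.3 × e^(-0.27 × 4)
Step 3: [azomethane] = 3.3 × e^(-1.08)
Step 4: [azomethane] = 3.3 × 0.339596 = 1.121 M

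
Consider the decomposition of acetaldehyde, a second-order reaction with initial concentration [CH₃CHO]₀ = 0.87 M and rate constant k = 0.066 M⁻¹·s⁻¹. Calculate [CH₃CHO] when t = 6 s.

0.6471 M

Step 1: For a second-order reaction: 1/[CH₃CHO] = 1/[CH₃CHO]₀ + kt
Step 2: 1/[CH₃CHO] = 1/0.87 + 0.066 × 6
Step 3: 1/[CH₃CHO] = 1.149 + 0.396 = 1.545
Step 4: [CH₃CHO] = 1/1.545 = 0.6471 M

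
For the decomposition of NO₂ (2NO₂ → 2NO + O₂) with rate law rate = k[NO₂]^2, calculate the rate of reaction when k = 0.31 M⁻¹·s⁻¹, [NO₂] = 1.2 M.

0.4464 M/s

Step 1: Identify the rate law: rate = k[NO₂]^2
Step 2: Substitute values: rate = 0.31 × (1.2)^2
Step 3: Calculate: rate = 0.31 × 1.44 = 0.4464 M/s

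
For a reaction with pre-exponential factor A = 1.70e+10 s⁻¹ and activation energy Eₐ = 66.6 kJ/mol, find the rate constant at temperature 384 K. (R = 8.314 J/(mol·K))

1.48e+01 s⁻¹

Step 1: Use the Arrhenius equation: k = A × exp(-Eₐ/RT)
Step 2: Convert Eₐ to J/mol: 66.6 kJ/mol = 66600 J/mol
Step 3: Calculate the exponent: -Eₐ/(RT) = -66600/(8.314 × 384) = -20.86090
Step 4: k = 1.70e+10 × exp(-20.86090)
Step 5: k = 1.70e+10 × 8.71417e-10 = 1.4814e+01 s⁻¹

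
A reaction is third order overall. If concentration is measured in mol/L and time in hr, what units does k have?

(mol/L)⁻²·hr⁻¹

Step 1: For overall order n, rate = k × (concentration)^n.
Step 2: Rate has units mol/L·hr⁻¹; concentration term has units (mol/L)^3.
Step 3: k = rate / (concentration)^n, so units of k = (mol/L)^(1-3)·hr⁻¹ = (mol/L)⁻²·hr⁻¹.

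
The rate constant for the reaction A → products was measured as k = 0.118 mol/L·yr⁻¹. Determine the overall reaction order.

zeroth order (0)

Step 1: The units of k for an nth-order reaction are (concentration)^(1-n)·(time)⁻¹.
Step 2: Here k has units mol/L·yr⁻¹, so the concentration exponent is 1.
Step 3: 1 - n = 1 ⇒ n = 0. The reaction is zeroth order.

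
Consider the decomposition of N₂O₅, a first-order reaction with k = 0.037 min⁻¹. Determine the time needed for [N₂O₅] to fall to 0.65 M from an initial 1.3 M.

18.73 min

Step 1: For first-order: t = ln([N₂O₅]₀/[N₂O₅])/k
Step 2: t = ln(1.3/0.65)/0.037
Step 3: t = ln(2)/0.037
Step 4: t = 0.6931/0.037 = 18.73 min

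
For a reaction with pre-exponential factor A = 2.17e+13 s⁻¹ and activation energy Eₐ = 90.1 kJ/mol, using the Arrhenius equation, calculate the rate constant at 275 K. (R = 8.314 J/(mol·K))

1.67e-04 s⁻¹

Step 1: Use the Arrhenius equation: k = A × exp(-Eₐ/RT)
Step 2: Convert Eₐ to J/mol: 90.1 kJ/mol = 90100 J/mol
Step 3: Calculate the exponent: -Eₐ/(RT) = -90100/(8.314 × 275) = -39.40779
Step 4: k = 2.17e+13 × exp(-39.40779)
Step 5: k = 2.17e+13 × 7.68094e-18 = 1.6668e-04 s⁻¹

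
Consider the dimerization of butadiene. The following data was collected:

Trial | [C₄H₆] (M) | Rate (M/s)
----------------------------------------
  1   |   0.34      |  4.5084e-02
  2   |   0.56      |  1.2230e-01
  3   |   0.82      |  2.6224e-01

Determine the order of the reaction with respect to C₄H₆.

second order (2)

Step 1: Compare trials to find order n where rate₂/rate₁ = ([C₄H₆]₂/[C₄H₆]₁)^n
Step 2: rate₂/rate₁ = 1.2230e-01/4.5084e-02 = 2.713
Step 3: [C₄H₆]₂/[C₄H₆]₁ = 0.56/0.34 = 1.647
Step 4: n = ln(2.713)/ln(1.647) = 2.00 ≈ 2
Step 5: The reaction is second order in C₄H₆.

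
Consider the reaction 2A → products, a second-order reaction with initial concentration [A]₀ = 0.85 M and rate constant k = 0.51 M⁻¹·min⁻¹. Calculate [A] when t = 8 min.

0.1902 M

Step 1: For a second-order reaction: 1/[A] = 1/[A]₀ + kt
Step 2: 1/[A] = 1/0.85 + 0.51 × 8
Step 3: 1/[A] = 1.176 + 4.08 = 5.256
Step 4: [A] = 1/5.256 = 0.1902 M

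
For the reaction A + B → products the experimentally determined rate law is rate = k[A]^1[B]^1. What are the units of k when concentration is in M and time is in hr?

M⁻¹·hr⁻¹

Step 1: Overall order = 1 + 1 = 2.
Step 2: rate has units M·hr⁻¹; [A]^1[B]^1 has units M^2.
Step 3: k = rate/([A]^1[B]^1), so units of k = M^(1-2)·hr⁻¹ = M⁻¹·hr⁻¹.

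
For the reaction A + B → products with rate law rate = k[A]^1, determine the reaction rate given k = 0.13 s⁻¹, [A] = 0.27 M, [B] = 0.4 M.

0.0351 M/s

Step 1: The rate law is rate = k[A]^1
Step 2: Note that the rate does not depend on [B] (zero order in B).
Step 3: rate = 0.13 × (0.27)^1 = 0.0351 M/s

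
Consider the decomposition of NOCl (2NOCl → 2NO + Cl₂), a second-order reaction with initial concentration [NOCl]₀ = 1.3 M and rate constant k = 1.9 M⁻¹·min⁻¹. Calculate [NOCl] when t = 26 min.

0.01993 M

Step 1: For a second-order reaction: 1/[NOCl] = 1/[NOCl]₀ + kt
Step 2: 1/[NOCl] = 1/1.3 + 1.9 × 26
Step 3: 1/[NOCl] = 0.7692 + 49.4 = 50.17
Step 4: [NOCl] = 1/50.17 = 0.01993 M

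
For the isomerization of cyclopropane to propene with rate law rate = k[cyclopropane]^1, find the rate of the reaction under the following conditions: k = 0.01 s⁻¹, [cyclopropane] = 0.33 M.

0.0033 M/s

Step 1: Identify the rate law: rate = k[cyclopropane]^1
Step 2: Substitute values: rate = 0.01 × (0.33)^1
Step 3: Calculate: rate = 0.01 × 0.33 = 0.0033 M/s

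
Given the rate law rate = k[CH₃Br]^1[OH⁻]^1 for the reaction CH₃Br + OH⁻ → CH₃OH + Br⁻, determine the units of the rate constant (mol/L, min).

(mol/L)⁻¹·min⁻¹

Step 1: Overall order = 1 + 1 = 2.
Step 2: rate has units mol/L·min⁻¹; [CH₃Br]^1[OH⁻]^1 has units (mol/L)^2.
Step 3: k = rate/([CH₃Br]^1[OH⁻]^1), so units of k = (mol/L)^(1-2)·min⁻¹ = (mol/L)⁻¹·min⁻¹.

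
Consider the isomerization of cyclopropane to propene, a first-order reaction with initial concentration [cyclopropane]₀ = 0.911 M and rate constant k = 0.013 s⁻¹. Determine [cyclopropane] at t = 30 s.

0.6168 M

Step 1: For a first-order reaction: [cyclopropane] = [cyclopropane]₀ × e^(-kt)
Step 2: [cyclopropane] = 0.911 × e^(-0.013 × 30)
Step 3: [cyclopropane] = 0.911 × e^(-0.39)
Step 4: [cyclopropane] = 0.911 × 0.677057 = 0.6168 M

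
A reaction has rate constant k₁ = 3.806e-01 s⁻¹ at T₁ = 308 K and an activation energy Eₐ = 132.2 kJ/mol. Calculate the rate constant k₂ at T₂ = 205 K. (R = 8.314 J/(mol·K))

2.067e-12 s⁻¹

Step 1: Use the two-temperature Arrhenius form: ln(k₂/k₁) = -Eₐ/R × (1/T₂ - 1/T₁)
Step 2: Convert Eₐ to J/mol: 132.2 kJ/mol = 132200 J/mol
Step 3: 1/T₂ - 1/T₁ = 1/205 - 1/308 = 1.631296e-03 K⁻¹
Step 4: ln(k₂/k₁) = -132200/8.314 × 1.631296e-03 = -25.93906
Step 5: k₂ = k₁ × exp(-25.93906) = 3.806e-01 × 5.43012e-12 = 2.067e-12 s⁻¹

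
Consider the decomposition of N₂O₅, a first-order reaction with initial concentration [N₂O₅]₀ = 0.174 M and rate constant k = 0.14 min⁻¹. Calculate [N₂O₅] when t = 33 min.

0.001714 M

Step 1: For a first-order reaction: [N₂O₅] = [N₂O₅]₀ × e^(-kt)
Step 2: [N₂O₅] = 0.174 × e^(-0.14 × 33)
Step 3: [N₂O₅] = 0.174 × e^(-4.62)
Step 4: [N₂O₅] = 0.174 × 0.0098528 = 0.001714 M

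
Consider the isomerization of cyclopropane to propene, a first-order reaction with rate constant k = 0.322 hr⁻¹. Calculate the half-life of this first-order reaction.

2.153 hr

Step 1: For a first-order reaction, t₁/₂ = ln(2)/k
Step 2: t₁/₂ = ln(2)/0.322
Step 3: t₁/₂ = 0.6931/0.322 = 2.153 hr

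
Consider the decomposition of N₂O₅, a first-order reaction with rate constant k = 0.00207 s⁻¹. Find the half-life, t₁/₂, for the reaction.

334.9 s

Step 1: For a first-order reaction, t₁/₂ = ln(2)/k
Step 2: t₁/₂ = ln(2)/0.00207
Step 3: t₁/₂ = 0.6931/0.00207 = 334.9 s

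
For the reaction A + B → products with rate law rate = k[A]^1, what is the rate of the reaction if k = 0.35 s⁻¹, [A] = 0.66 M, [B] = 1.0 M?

0.231 M/s

Step 1: The rate law is rate = k[A]^1
Step 2: Note that the rate does not depend on [B] (zero order in B).
Step 3: rate = 0.35 × (0.66)^1 = 0.231 M/s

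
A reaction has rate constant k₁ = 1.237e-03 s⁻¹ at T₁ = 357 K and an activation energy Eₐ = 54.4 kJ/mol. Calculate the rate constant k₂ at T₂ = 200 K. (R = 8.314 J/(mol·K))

6.980e-10 s⁻¹

Step 1: Use the two-temperature Arrhenius form: ln(k₂/k₁) = -Eₐ/R × (1/T₂ - 1/T₁)
Step 2: Convert Eₐ to J/mol: 54.4 kJ/mol = 54400 J/mol
Step 3: 1/T₂ - 1/T₁ = 1/200 - 1/357 = 2.198880e-03 K⁻¹
Step 4: ln(k₂/k₁) = -54400/8.314 × 2.198880e-03 = -14.38767
Step 5: k₂ = k₁ × exp(-14.38767) = 1.237e-03 × 5.64306e-07 = 6.980e-10 s⁻¹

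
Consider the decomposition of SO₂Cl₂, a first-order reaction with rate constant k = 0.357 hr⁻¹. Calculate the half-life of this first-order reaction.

1.942 hr

Step 1: For a first-order reaction, t₁/₂ = ln(2)/k
Step 2: t₁/₂ = ln(2)/0.357
Step 3: t₁/₂ = 0.6931/0.357 = 1.942 hr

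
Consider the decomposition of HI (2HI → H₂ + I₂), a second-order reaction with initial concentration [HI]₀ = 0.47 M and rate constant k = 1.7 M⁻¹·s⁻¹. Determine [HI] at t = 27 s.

0.02082 M

Step 1: For a second-order reaction: 1/[HI] = 1/[HI]₀ + kt
Step 2: 1/[HI] = 1/0.47 + 1.7 × 27
Step 3: 1/[HI] = 2.128 + 45.9 = 48.03
Step 4: [HI] = 1/48.03 = 0.02082 M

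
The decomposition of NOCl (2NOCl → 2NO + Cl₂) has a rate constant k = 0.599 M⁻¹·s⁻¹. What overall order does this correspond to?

second order (2)

Step 1: The units of k for an nth-order reaction are (concentration)^(1-n)·(time)⁻¹.
Step 2: Here k has units M⁻¹·s⁻¹, so the concentration exponent is -1.
Step 3: 1 - n = -1 ⇒ n = 2. The reaction is second order.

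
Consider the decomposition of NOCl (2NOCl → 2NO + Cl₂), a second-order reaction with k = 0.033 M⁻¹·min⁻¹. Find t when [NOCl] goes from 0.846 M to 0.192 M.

122 min

Step 1: For second-order: t = (1/[NOCl] - 1/[NOCl]₀)/k
Step 2: t = (1/0.192 - 1/0.846)/0.033
Step 3: t = (5.208 - 1.182)/0.033
Step 4: t = 4.026/0.033 = 122 min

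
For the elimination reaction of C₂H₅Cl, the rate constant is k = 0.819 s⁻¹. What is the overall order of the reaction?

first order (1)

Step 1: The units of k for an nth-order reaction are (concentration)^(1-n)·(time)⁻¹.
Step 2: Here k has units s⁻¹, so the concentration exponent is 0.
Step 3: 1 - n = 0 ⇒ n = 1. The reaction is first order.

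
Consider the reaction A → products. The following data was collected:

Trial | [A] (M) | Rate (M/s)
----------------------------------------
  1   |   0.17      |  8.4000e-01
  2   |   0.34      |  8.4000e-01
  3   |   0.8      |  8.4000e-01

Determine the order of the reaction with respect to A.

zeroth order (0)

Step 1: Compare trials - when concentration changes, rate stays constant.
Step 2: rate₂/rate₁ = 8.4000e-01/8.4000e-01 = 1
Step 3: [A]₂/[A]₁ = 0.34/0.17 = 2
Step 4: Since rate ratio ≈ (conc ratio)^0, the reaction is zeroth order.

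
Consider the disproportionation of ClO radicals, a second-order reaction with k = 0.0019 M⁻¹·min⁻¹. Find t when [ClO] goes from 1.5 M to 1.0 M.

175.4 min

Step 1: For second-order: t = (1/[ClO] - 1/[ClO]₀)/k
Step 2: t = (1/1.0 - 1/1.5)/0.0019
Step 3: t = (1 - 0.6667)/0.0019
Step 4: t = 0.3333/0.0019 = 175.4 min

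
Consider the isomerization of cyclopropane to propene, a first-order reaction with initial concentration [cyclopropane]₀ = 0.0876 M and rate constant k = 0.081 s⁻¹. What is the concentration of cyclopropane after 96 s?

3.676e-05 M

Step 1: For a first-order reaction: [cyclopropane] = [cyclopropane]₀ × e^(-kt)
Step 2: [cyclopropane] = 0.0876 × e^(-0.081 × 96)
Step 3: [cyclopropane] = 0.0876 × e^(-7.776)
Step 4: [cyclopropane] = 0.0876 × 0.000419688 = 3.676e-05 M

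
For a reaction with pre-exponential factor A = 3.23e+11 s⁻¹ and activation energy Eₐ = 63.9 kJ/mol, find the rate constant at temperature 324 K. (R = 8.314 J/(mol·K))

1.61e+01 s⁻¹

Step 1: Use the Arrhenius equation: k = A × exp(-Eₐ/RT)
Step 2: Convert Eₐ to J/mol: 63.9 kJ/mol = 63900 J/mol
Step 3: Calculate the exponent: -Eₐ/(RT) = -63900/(8.314 × 324) = -23.72170
Step 4: k = 3.23e+11 × exp(-23.72170)
Step 5: k = 3.23e+11 × 4.98651e-11 = 1.6106e+01 s⁻¹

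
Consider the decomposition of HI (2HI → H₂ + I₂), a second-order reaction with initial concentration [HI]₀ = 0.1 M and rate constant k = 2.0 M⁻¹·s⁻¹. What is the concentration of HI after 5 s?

0.05 M

Step 1: For a second-order reaction: 1/[HI] = 1/[HI]₀ + kt
Step 2: 1/[HI] = 1/0.1 + 2.0 × 5
Step 3: 1/[HI] = 10 + 10 = 20
Step 4: [HI] = 1/20 = 0.05 M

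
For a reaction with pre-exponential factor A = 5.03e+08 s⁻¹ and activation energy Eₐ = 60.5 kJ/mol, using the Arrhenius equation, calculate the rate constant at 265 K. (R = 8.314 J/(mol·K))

5.97e-04 s⁻¹

Step 1: Use the Arrhenius equation: k = A × exp(-Eₐ/RT)
Step 2: Convert Eₐ to J/mol: 60.5 kJ/mol = 60500 J/mol
Step 3: Calculate the exponent: -Eₐ/(RT) = -60500/(8.314 × 265) = -27.45993
Step 4: k = 5.03e+08 × exp(-27.45993)
Step 5: k = 5.03e+08 × 1.18660e-12 = 5.9686e-04 s⁻¹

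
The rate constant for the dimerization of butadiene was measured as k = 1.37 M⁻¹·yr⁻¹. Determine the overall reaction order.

second order (2)

Step 1: The units of k for an nth-order reaction are (concentration)^(1-n)·(time)⁻¹.
Step 2: Here k has units M⁻¹·yr⁻¹, so the concentration exponent is -1.
Step 3: 1 - n = -1 ⇒ n = 2. The reaction is second order.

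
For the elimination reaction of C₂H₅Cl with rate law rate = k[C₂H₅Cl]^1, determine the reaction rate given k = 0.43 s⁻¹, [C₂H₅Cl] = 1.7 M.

0.731 M/s

Step 1: Identify the rate law: rate = k[C₂H₅Cl]^1
Step 2: Substitute values: rate = 0.43 × (1.7)^1
Step 3: Calculate: rate = 0.43 × 1.7 = 0.731 M/s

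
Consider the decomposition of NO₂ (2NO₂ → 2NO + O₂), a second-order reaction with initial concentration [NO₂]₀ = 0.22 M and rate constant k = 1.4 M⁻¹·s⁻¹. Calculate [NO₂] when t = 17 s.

0.03528 M

Step 1: For a second-order reaction: 1/[NO₂] = 1/[NO₂]₀ + kt
Step 2: 1/[NO₂] = 1/0.22 + 1.4 × 17
Step 3: 1/[NO₂] = 4.545 + 23.8 = 28.35
Step 4: [NO₂] = 1/28.35 = 0.03528 M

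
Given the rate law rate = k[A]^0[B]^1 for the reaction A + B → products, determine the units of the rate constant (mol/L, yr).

yr⁻¹

Step 1: Overall order = 0 + 1 = 1.
Step 2: rate has units mol/L·yr⁻¹; [A]^0[B]^1 has units (mol/L)^1.
Step 3: k = rate/([A]^0[B]^1), so units of k = (mol/L)^(1-1)·yr⁻¹ = yr⁻¹.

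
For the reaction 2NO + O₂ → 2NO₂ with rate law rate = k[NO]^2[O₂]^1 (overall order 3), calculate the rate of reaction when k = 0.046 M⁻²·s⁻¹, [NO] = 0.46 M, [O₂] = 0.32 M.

0.003115 M/s

Step 1: The rate law is rate = k[NO]^2[O₂]^1, overall order = 2+1 = 3
Step 2: Substitute values: rate = 0.046 × (0.46)^2 × (0.32)^1
Step 3: rate = 0.046 × 0.2116 × 0.32 = 0.00311475 M/s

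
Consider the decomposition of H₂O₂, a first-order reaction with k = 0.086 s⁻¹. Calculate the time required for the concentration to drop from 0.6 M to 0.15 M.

16.12 s

Step 1: For first-order: t = ln([H₂O₂]₀/[H₂O₂])/k
Step 2: t = ln(0.6/0.15)/0.086
Step 3: t = ln(4)/0.086
Step 4: t = 1.386/0.086 = 16.12 s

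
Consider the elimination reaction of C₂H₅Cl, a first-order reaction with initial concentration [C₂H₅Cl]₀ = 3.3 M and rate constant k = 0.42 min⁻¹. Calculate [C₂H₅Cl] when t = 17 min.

0.002616 M

Step 1: For a first-order reaction: [C₂H₅Cl] = [C₂H₅Cl]₀ × e^(-kt)
Step 2: [C₂H₅Cl] = 3.3 × e^(-0.42 × 17)
Step 3: [C₂H₅Cl] = 3.3 × e^(-7.14)
Step 4: [C₂H₅Cl] = 3.3 × 0.000792752 = 0.002616 M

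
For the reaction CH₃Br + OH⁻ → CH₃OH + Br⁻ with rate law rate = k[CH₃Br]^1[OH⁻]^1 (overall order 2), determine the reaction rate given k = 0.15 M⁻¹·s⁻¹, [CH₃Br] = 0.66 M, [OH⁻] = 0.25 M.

0.02475 M/s

Step 1: The rate law is rate = k[CH₃Br]^1[OH⁻]^1, overall order = 1+1 = 2
Step 2: Substitute values: rate = 0.15 × (0.66)^1 × (0.25)^1
Step 3: rate = 0.15 × 0.66 × 0.25 = 0.02475 M/s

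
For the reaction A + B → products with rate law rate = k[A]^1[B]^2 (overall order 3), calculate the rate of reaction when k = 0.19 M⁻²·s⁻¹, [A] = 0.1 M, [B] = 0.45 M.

0.003848 M/s

Step 1: The rate law is rate = k[A]^1[B]^2, overall order = 1+2 = 3
Step 2: Substitute values: rate = 0.19 × (0.1)^1 × (0.45)^2
Step 3: rate = 0.19 × 0.1 × 0.2025 = 0.0038475 M/s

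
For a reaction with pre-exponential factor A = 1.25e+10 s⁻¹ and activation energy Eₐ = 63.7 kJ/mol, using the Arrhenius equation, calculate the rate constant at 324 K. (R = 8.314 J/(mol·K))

6.71e-01 s⁻¹

Step 1: Use the Arrhenius equation: k = A × exp(-Eₐ/RT)
Step 2: Convert Eₐ to J/mol: 63.7 kJ/mol = 63700 J/mol
Step 3: Calculate the exponent: -Eₐ/(RT) = -63700/(8.314 × 324) = -23.64745
Step 4: k = 1.25e+10 × exp(-23.64745)
Step 5: k = 1.25e+10 × 5.37085e-11 = 6.7136e-01 s⁻¹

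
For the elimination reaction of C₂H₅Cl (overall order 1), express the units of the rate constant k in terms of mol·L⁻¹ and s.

s⁻¹

Step 1: For overall order n, rate = k × (concentration)^n.
Step 2: Rate has units mol·L⁻¹·s⁻¹; concentration term has units (mol·L⁻¹)^1.
Step 3: k = rate / (concentration)^n, so units of k = (mol·L⁻¹)^(1-1)·s⁻¹ = s⁻¹.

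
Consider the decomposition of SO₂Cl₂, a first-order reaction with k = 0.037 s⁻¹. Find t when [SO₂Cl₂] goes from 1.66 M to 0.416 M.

37.4 s

Step 1: For first-order: t = ln([SO₂Cl₂]₀/[SO₂Cl₂])/k
Step 2: t = ln(1.66/0.416)/0.037
Step 3: t = ln(3.99)/0.037
Step 4: t = 1.384/0.037 = 37.4 s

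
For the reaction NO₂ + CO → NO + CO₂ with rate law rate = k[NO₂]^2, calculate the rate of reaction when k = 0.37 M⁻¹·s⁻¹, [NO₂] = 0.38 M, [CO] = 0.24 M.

0.05343 M/s

Step 1: The rate law is rate = k[NO₂]^2
Step 2: Note that the rate does not depend on [CO] (zero order in CO).
Step 3: rate = 0.37 × (0.38)^2 = 0.053428 M/s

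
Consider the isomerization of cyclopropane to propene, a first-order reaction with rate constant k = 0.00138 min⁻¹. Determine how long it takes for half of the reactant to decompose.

502.3 min

Step 1: For a first-order reaction, t₁/₂ = ln(2)/k
Step 2: t₁/₂ = ln(2)/0.00138
Step 3: t₁/₂ = 0.6931/0.00138 = 502.3 min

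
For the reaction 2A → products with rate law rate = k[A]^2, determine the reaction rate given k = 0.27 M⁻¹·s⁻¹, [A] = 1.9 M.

0.9747 M/s

Step 1: Identify the rate law: rate = k[A]^2
Step 2: Substitute values: rate = 0.27 × (1.9)^2
Step 3: Calculate: rate = 0.27 × 3.61 = 0.9747 M/s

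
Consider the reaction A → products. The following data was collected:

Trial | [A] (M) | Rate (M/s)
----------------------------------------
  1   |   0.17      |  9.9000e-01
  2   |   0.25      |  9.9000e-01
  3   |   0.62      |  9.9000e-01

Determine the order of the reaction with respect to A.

zeroth order (0)

Step 1: Compare trials - when concentration changes, rate stays constant.
Step 2: rate₂/rate₁ = 9.9000e-01/9.9000e-01 = 1
Step 3: [A]₂/[A]₁ = 0.25/0.17 = 1.471
Step 4: Since rate ratio ≈ (conc ratio)^0, the reaction is zeroth order.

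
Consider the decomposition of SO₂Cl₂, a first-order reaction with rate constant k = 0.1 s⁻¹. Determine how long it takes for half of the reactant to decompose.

6.931 s

Step 1: For a first-order reaction, t₁/₂ = ln(2)/k
Step 2: t₁/₂ = ln(2)/0.1
Step 3: t₁/₂ = 0.6931/0.1 = 6.931 s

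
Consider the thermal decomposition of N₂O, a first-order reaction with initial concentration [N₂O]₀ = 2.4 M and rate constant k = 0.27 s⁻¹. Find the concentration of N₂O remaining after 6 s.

0.475 M

Step 1: For a first-order reaction: [N₂O] = [N₂O]₀ × e^(-kt)
Step 2: [N₂O] = 2.4 × e^(-0.27 × 6)
Step 3: [N₂O] = 2.4 × e^(-1.62)
Step 4: [N₂O] = 2.4 × 0.197899 = 0.475 M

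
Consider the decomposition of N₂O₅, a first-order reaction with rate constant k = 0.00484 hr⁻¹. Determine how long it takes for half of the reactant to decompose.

143.2 hr

Step 1: For a first-order reaction, t₁/₂ = ln(2)/k
Step 2: t₁/₂ = ln(2)/0.00484
Step 3: t₁/₂ = 0.6931/0.00484 = 143.2 hr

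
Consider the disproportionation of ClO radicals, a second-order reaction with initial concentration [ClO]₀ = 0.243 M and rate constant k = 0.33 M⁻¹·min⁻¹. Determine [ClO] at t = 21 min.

0.09054 M

Step 1: For a second-order reaction: 1/[ClO] = 1/[ClO]₀ + kt
Step 2: 1/[ClO] = 1/0.243 + 0.33 × 21
Step 3: 1/[ClO] = 4.115 + 6.93 = 11.05
Step 4: [ClO] = 1/11.05 = 0.09054 M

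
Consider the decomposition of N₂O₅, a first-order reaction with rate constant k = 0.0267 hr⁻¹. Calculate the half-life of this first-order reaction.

25.96 hr

Step 1: For a first-order reaction, t₁/₂ = ln(2)/k
Step 2: t₁/₂ = ln(2)/0.0267
Step 3: t₁/₂ = 0.6931/0.0267 = 25.96 hr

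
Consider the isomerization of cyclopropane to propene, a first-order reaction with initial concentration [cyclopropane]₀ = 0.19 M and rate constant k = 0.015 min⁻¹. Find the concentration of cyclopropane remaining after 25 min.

0.1306 M

Step 1: For a first-order reaction: [cyclopropane] = [cyclopropane]₀ × e^(-kt)
Step 2: [cyclopropane] = 0.19 × e^(-0.015 × 25)
Step 3: [cyclopropane] = 0.19 × e^(-0.375)
Step 4: [cyclopropane] = 0.19 × 0.687289 = 0.1306 M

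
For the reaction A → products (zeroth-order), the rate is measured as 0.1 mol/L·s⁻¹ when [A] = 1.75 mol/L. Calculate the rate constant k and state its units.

0.1 mol/L·s⁻¹

Step 1: For a zeroth-order reaction, rate = k (independent of concentration).
Step 2: k = rate = 0.1 mol/L·s⁻¹.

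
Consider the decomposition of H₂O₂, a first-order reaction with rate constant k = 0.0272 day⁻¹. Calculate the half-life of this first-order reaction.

25.48 day

Step 1: For a first-order reaction, t₁/₂ = ln(2)/k
Step 2: t₁/₂ = ln(2)/0.0272
Step 3: t₁/₂ = 0.6931/0.0272 = 25.48 day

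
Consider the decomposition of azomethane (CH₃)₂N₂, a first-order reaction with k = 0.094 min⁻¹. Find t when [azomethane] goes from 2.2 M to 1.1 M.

7.374 min

Step 1: For first-order: t = ln([azomethane]₀/[azomethane])/k
Step 2: t = ln(2.2/1.1)/0.094
Step 3: t = ln(2)/0.094
Step 4: t = 0.6931/0.094 = 7.374 min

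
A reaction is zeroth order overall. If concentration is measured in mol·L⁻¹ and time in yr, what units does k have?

mol·L⁻¹·yr⁻¹

Step 1: For overall order n, rate = k × (concentration)^n.
Step 2: Rate has units mol·L⁻¹·yr⁻¹; concentration term has units (mol·L⁻¹)^0.
Step 3: k = rate / (concentration)^n, so units of k = (mol·L⁻¹)^(1-0)·yr⁻¹ = mol·L⁻¹·yr⁻¹.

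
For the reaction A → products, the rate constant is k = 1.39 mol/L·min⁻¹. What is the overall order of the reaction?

zeroth order (0)

Step 1: The units of k for an nth-order reaction are (concentration)^(1-n)·(time)⁻¹.
Step 2: Here k has units mol/L·min⁻¹, so the concentration exponent is 1.
Step 3: 1 - n = 1 ⇒ n = 0. The reaction is zeroth order.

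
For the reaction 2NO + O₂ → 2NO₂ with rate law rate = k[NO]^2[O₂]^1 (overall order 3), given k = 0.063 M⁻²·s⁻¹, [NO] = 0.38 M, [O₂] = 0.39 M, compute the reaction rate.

0.003548 M/s

Step 1: The rate law is rate = k[NO]^2[O₂]^1, overall order = 2+1 = 3
Step 2: Substitute values: rate = 0.063 × (0.38)^2 × (0.39)^1
Step 3: rate = 0.063 × 0.1444 × 0.39 = 0.00354791 M/s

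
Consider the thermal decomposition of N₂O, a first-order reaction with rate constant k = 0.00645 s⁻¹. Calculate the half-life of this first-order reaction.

107.5 s

Step 1: For a first-order reaction, t₁/₂ = ln(2)/k
Step 2: t₁/₂ = ln(2)/0.00645
Step 3: t₁/₂ = 0.6931/0.00645 = 107.5 s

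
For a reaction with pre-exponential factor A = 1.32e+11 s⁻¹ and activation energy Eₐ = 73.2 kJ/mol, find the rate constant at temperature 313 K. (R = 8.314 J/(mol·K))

8.02e-02 s⁻¹

Step 1: Use the Arrhenius equation: k = A × exp(-Eₐ/RT)
Step 2: Convert Eₐ to J/mol: 73.2 kJ/mol = 73200 J/mol
Step 3: Calculate the exponent: -Eₐ/(RT) = -73200/(8.314 × 313) = -28.12916
Step 4: k = 1.32e+11 × exp(-28.12916)
Step 5: k = 1.32e+11 × 6.07661e-13 = 8.0211e-02 s⁻¹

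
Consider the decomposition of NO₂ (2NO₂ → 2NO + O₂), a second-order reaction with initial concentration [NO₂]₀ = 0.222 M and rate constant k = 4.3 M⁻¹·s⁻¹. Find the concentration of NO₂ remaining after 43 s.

0.00528 M

Step 1: For a second-order reaction: 1/[NO₂] = 1/[NO₂]₀ + kt
Step 2: 1/[NO₂] = 1/0.222 + 4.3 × 43
Step 3: 1/[NO₂] = 4.505 + 184.9 = 189.4
Step 4: [NO₂] = 1/189.4 = 0.00528 M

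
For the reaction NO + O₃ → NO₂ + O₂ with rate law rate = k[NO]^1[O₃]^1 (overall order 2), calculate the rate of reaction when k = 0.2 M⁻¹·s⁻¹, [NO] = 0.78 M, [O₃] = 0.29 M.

0.04524 M/s

Step 1: The rate law is rate = k[NO]^1[O₃]^1, overall order = 1+1 = 2
Step 2: Substitute values: rate = 0.2 × (0.78)^1 × (0.29)^1
Step 3: rate = 0.2 × 0.78 × 0.29 = 0.04524 M/s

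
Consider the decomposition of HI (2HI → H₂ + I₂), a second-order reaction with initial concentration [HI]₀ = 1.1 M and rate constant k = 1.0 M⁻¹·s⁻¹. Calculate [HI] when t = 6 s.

0.1447 M

Step 1: For a second-order reaction: 1/[HI] = 1/[HI]₀ + kt
Step 2: 1/[HI] = 1/1.1 + 1.0 × 6
Step 3: 1/[HI] = 0.9091 + 6 = 6.909
Step 4: [HI] = 1/6.909 = 0.1447 M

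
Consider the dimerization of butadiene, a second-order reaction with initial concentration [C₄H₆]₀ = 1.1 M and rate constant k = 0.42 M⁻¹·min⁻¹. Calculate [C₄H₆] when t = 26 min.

0.08454 M

Step 1: For a second-order reaction: 1/[C₄H₆] = 1/[C₄H₆]₀ + kt
Step 2: 1/[C₄H₆] = 1/1.1 + 0.42 × 26
Step 3: 1/[C₄H₆] = 0.9091 + 10.92 = 11.83
Step 4: [C₄H₆] = 1/11.83 = 0.08454 M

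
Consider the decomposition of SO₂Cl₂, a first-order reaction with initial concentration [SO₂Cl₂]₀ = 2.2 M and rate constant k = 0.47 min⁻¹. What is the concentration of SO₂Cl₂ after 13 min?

0.004885 M

Step 1: For a first-order reaction: [SO₂Cl₂] = [SO₂Cl₂]₀ × e^(-kt)
Step 2: [SO₂Cl₂] = 2.2 × e^(-0.47 × 13)
Step 3: [SO₂Cl₂] = 2.2 × e^(-6.11)
Step 4: [SO₂Cl₂] = 2.2 × 0.00222055 = 0.004885 M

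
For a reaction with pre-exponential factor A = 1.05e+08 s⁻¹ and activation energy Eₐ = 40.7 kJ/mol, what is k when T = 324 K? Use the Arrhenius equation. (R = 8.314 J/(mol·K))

2.88e+01 s⁻¹

Step 1: Use the Arrhenius equation: k = A × exp(-Eₐ/RT)
Step 2: Convert Eₐ to J/mol: 40.7 kJ/mol = 40700 J/mol
Step 3: Calculate the exponent: -Eₐ/(RT) = -40700/(8.314 × 324) = -15.10913
Step 4: k = 1.05e+08 × exp(-15.10913)
Step 5: k = 1.05e+08 × 2.74276e-07 = 2.8799e+01 s⁻¹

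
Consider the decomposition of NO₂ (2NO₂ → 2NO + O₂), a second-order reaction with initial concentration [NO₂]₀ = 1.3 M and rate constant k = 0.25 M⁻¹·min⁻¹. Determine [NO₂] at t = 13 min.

0.2488 M

Step 1: For a second-order reaction: 1/[NO₂] = 1/[NO₂]₀ + kt
Step 2: 1/[NO₂] = 1/1.3 + 0.25 × 13
Step 3: 1/[NO₂] = 0.7692 + 3.25 = 4.019
Step 4: [NO₂] = 1/4.019 = 0.2488 M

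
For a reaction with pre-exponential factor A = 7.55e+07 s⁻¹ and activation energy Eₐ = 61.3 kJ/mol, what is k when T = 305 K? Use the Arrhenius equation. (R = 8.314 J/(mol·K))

2.39e-03 s⁻¹

Step 1: Use the Arrhenius equation: k = A × exp(-Eₐ/RT)
Step 2: Convert Eₐ to J/mol: 61.3 kJ/mol = 61300 J/mol
Step 3: Calculate the exponent: -Eₐ/(RT) = -61300/(8.314 × 305) = -24.17412
Step 4: k = 7.55e+07 × exp(-24.17412)
Step 5: k = 7.55e+07 × 3.17185e-11 = 2.3947e-03 s⁻¹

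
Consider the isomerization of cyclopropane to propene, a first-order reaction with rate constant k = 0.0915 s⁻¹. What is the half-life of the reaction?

7.575 s

Step 1: For a first-order reaction, t₁/₂ = ln(2)/k
Step 2: t₁/₂ = ln(2)/0.0915
Step 3: t₁/₂ = 0.6931/0.0915 = 7.575 s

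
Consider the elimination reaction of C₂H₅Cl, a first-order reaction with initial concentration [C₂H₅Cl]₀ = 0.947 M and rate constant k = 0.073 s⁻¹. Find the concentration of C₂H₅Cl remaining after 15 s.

0.3168 M

Step 1: For a first-order reaction: [C₂H₅Cl] = [C₂H₅Cl]₀ × e^(-kt)
Step 2: [C₂H₅Cl] = 0.947 × e^(-0.073 × 15)
Step 3: [C₂H₅Cl] = 0.947 × e^(-1.095)
Step 4: [C₂H₅Cl] = 0.947 × 0.33454 = 0.3168 M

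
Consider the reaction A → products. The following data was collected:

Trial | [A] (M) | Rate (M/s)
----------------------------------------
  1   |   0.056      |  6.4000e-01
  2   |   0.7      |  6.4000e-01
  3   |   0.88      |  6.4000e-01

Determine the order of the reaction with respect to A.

zeroth order (0)

Step 1: Compare trials - when concentration changes, rate stays constant.
Step 2: rate₂/rate₁ = 6.4000e-01/6.4000e-01 = 1
Step 3: [A]₂/[A]₁ = 0.7/0.056 = 12.5
Step 4: Since rate ratio ≈ (conc ratio)^0, the reaction is zeroth order.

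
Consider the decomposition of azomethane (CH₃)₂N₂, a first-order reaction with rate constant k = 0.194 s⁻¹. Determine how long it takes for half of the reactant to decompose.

3.573 s

Step 1: For a first-order reaction, t₁/₂ = ln(2)/k
Step 2: t₁/₂ = ln(2)/0.194
Step 3: t₁/₂ = 0.6931/0.194 = 3.573 s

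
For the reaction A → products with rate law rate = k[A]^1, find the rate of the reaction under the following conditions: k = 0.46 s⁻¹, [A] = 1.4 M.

0.644 M/s

Step 1: Identify the rate law: rate = k[A]^1
Step 2: Substitute values: rate = 0.46 × (1.4)^1
Step 3: Calculate: rate = 0.46 × 1.4 = 0.644 M/s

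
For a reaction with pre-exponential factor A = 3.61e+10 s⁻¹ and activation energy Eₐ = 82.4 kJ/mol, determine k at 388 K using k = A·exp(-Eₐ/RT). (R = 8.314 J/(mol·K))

2.91e-01 s⁻¹

Step 1: Use the Arrhenius equation: k = A × exp(-Eₐ/RT)
Step 2: Convert Eₐ to J/mol: 82.4 kJ/mol = 82400 J/mol
Step 3: Calculate the exponent: -Eₐ/(RT) = -82400/(8.314 × 388) = -25.54380
Step 4: k = 3.61e+10 × exp(-25.54380)
Step 5: k = 3.61e+10 × 8.06248e-12 = 2.9106e-01 s⁻¹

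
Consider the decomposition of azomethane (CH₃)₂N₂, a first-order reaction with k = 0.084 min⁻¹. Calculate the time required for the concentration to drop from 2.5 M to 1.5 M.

6.081 min

Step 1: For first-order: t = ln([azomethane]₀/[azomethane])/k
Step 2: t = ln(2.5/1.5)/0.084
Step 3: t = ln(1.667)/0.084
Step 4: t = 0.5108/0.084 = 6.081 min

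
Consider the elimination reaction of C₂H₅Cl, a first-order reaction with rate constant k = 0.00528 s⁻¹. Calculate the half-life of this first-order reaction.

131.3 s

Step 1: For a first-order reaction, t₁/₂ = ln(2)/k
Step 2: t₁/₂ = ln(2)/0.00528
Step 3: t₁/₂ = 0.6931/0.00528 = 131.3 s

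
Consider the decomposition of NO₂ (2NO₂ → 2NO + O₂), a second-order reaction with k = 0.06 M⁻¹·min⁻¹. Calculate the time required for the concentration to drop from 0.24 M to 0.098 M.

100.6 min

Step 1: For second-order: t = (1/[NO₂] - 1/[NO₂]₀)/k
Step 2: t = (1/0.098 - 1/0.24)/0.06
Step 3: t = (10.2 - 4.167)/0.06
Step 4: t = 6.037/0.06 = 100.6 min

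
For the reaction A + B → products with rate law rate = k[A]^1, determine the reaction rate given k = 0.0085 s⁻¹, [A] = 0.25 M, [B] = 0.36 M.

0.002125 M/s

Step 1: The rate law is rate = k[A]^1
Step 2: Note that the rate does not depend on [B] (zero order in B).
Step 3: rate = 0.0085 × (0.25)^1 = 0.002125 M/s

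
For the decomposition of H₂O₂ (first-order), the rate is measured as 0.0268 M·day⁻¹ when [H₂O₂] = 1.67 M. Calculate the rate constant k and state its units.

0.01605 day⁻¹

Step 1: rate = k[H₂O₂]^1, so k = rate / [H₂O₂]^1.
Step 2: k = 0.0268 / (1.67)^1 = 0.0268 / 1.67.
Step 3: k = 0.01605 day⁻¹.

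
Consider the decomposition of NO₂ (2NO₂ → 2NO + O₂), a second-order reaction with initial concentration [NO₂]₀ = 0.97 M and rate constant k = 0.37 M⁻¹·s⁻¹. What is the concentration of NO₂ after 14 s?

0.161 M

Step 1: For a second-order reaction: 1/[NO₂] = 1/[NO₂]₀ + kt
Step 2: 1/[NO₂] = 1/0.97 + 0.37 × 14
Step 3: 1/[NO₂] = 1.031 + 5.18 = 6.211
Step 4: [NO₂] = 1/6.211 = 0.161 M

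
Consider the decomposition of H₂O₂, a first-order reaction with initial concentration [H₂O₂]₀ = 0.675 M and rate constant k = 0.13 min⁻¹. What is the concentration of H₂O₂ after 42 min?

0.002871 M

Step 1: For a first-order reaction: [H₂O₂] = [H₂O₂]₀ × e^(-kt)
Step 2: [H₂O₂] = 0.675 × e^(-0.13 × 42)
Step 3: [H₂O₂] = 0.675 × e^(-5.46)
Step 4: [H₂O₂] = 0.675 × 0.00425356 = 0.002871 M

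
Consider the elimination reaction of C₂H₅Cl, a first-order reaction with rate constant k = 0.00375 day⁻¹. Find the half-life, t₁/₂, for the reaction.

184.8 day

Step 1: For a first-order reaction, t₁/₂ = ln(2)/k
Step 2: t₁/₂ = ln(2)/0.00375
Step 3: t₁/₂ = 0.6931/0.00375 = 184.8 day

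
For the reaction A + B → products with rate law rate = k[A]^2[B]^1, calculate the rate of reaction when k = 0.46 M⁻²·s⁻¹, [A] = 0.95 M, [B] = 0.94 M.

0.3902 M/s

Step 1: The rate law is rate = k[A]^2[B]^1
Step 2: Substitute: rate = 0.46 × (0.95)^2 × (0.94)^1
Step 3: rate = 0.46 × 0.9025 × 0.94 = 0.390241 M/s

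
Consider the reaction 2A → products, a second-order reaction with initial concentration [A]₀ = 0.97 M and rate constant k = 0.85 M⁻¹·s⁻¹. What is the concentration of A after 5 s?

0.1894 M

Step 1: For a second-order reaction: 1/[A] = 1/[A]₀ + kt
Step 2: 1/[A] = 1/0.97 + 0.85 × 5
Step 3: 1/[A] = 1.031 + 4.25 = 5.281
Step 4: [A] = 1/5.281 = 0.1894 M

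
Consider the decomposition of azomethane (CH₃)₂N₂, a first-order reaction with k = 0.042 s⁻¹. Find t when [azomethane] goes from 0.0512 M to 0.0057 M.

52.27 s

Step 1: For first-order: t = ln([azomethane]₀/[azomethane])/k
Step 2: t = ln(0.0512/0.0057)/0.042
Step 3: t = ln(8.982)/0.042
Step 4: t = 2.195/0.042 = 52.27 s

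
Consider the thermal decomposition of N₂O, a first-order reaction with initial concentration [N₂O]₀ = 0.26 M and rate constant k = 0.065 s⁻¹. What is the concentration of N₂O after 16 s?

0.0919 M

Step 1: For a first-order reaction: [N₂O] = [N₂O]₀ × e^(-kt)
Step 2: [N₂O] = 0.26 × e^(-0.065 × 16)
Step 3: [N₂O] = 0.26 × e^(-1.04)
Step 4: [N₂O] = 0.26 × 0.353455 = 0.0919 M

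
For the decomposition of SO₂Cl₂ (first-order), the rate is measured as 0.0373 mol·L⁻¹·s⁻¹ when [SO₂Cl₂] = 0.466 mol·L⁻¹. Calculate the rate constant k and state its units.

0.08004 s⁻¹

Step 1: rate = k[SO₂Cl₂]^1, so k = rate / [SO₂Cl₂]^1.
Step 2: k = 0.0373 / (0.466)^1 = 0.0373 / 0.466.
Step 3: k = 0.08004 s⁻¹.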